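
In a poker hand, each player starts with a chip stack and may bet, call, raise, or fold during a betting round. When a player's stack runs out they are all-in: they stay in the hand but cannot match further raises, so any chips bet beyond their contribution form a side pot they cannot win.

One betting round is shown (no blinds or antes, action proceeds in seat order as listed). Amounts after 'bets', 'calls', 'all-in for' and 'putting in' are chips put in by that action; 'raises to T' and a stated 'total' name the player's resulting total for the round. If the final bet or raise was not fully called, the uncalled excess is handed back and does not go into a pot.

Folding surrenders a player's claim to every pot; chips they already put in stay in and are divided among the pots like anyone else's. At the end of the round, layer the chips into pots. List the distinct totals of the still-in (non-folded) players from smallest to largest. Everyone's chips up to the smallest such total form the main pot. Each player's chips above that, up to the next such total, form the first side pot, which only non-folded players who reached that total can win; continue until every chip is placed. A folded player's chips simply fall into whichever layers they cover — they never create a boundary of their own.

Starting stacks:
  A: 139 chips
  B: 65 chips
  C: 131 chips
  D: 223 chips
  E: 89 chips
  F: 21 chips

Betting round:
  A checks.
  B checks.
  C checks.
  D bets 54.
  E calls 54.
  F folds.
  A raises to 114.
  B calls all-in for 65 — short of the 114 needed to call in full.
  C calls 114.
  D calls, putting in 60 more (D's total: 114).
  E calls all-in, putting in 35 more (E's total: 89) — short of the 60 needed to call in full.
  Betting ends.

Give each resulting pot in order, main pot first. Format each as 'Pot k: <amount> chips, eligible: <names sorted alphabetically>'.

Pot 1: 325 chips, eligible: A, B, C, D, E
Pot 2: 96 chips, eligible: A, C, D, E
Pot 3: 75 chips, eligible: A, C, D

Derivation:
Contributions: A=114, B=65, C=114, D=114, E=89
Folded: F
Pot levels (distinct totals of non-folded players): 65, 89, 114
Layer 1-65: 65 each from A, B, C, D, E = 65*5 = 325 chips; eligible A, B, C, D, E
Layer 66-89: 24 each from A, C, D, E = 24*4 = 96 chips; eligible A, C, D, E
Layer 90-114: 25 each from A, C, D = 25*3 = 75 chips; eligible A, C, D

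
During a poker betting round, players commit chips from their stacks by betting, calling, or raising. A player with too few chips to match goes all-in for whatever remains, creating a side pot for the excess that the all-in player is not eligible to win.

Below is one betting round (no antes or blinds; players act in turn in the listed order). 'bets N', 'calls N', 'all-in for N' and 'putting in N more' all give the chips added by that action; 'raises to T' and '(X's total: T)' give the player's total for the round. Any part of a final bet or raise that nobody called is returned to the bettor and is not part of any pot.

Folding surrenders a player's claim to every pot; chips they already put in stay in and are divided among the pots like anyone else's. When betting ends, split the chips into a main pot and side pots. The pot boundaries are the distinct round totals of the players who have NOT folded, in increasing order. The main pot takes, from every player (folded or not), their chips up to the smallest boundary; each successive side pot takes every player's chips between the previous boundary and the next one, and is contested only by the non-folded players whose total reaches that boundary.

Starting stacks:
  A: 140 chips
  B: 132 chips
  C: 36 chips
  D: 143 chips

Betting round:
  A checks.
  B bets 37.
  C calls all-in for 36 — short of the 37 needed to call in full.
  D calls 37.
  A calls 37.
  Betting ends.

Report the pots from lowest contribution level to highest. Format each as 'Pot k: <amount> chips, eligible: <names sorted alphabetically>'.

Contributions: A=37, B=37, C=36, D=37
Pot levels (distinct totals of non-folded players): 36, 37
Layer 1-36: 36 each from A, B, C, D = 36*4 = 144 chips; eligible A, B, C, D
Layer 37-37: 1 each from A, B, D = 1*3 = 3 chips; eligible A, B, D

Pot 1: 144 chips, eligible: A, B, C, D
Pot 2: 3 chips, eligible: A, B, D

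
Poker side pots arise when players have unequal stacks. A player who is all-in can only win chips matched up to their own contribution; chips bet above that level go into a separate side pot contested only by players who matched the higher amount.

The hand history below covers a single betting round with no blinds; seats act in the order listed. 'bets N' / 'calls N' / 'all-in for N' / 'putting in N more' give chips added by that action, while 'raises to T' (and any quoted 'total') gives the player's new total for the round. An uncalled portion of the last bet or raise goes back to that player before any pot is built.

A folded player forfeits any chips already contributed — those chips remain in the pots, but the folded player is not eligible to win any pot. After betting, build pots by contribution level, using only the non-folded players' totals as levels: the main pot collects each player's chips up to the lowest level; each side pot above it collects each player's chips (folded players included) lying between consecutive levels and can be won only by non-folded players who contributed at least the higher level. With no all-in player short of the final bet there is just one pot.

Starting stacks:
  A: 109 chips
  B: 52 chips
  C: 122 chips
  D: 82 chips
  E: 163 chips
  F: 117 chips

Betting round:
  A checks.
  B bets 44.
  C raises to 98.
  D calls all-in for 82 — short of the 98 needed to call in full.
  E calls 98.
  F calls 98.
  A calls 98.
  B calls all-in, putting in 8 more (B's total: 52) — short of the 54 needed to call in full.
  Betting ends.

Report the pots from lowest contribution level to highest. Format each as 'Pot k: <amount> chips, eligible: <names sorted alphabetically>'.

Contributions: A=98, B=52, C=98, D=82, E=98, F=98
Pot levels (distinct totals of non-folded players): 52, 82, 98
Layer 1-52: 52 each from A, B, C, D, E, F = 52*6 = 312 chips; eligible A, B, C, D, E, F
Layer 53-82: 30 each from A, C, D, E, F = 30*5 = 150 chips; eligible A, C, D, E, F
Layer 83-98: 16 each from A, C, E, F = 16*4 = 64 chips; eligible A, C, E, F

Pot 1: 312 chips, eligible: A, B, C, D, E, F
Pot 2: 150 chips, eligible: A, C, D, E, F
Pot 3: 64 chips, eligible: A, C, E, F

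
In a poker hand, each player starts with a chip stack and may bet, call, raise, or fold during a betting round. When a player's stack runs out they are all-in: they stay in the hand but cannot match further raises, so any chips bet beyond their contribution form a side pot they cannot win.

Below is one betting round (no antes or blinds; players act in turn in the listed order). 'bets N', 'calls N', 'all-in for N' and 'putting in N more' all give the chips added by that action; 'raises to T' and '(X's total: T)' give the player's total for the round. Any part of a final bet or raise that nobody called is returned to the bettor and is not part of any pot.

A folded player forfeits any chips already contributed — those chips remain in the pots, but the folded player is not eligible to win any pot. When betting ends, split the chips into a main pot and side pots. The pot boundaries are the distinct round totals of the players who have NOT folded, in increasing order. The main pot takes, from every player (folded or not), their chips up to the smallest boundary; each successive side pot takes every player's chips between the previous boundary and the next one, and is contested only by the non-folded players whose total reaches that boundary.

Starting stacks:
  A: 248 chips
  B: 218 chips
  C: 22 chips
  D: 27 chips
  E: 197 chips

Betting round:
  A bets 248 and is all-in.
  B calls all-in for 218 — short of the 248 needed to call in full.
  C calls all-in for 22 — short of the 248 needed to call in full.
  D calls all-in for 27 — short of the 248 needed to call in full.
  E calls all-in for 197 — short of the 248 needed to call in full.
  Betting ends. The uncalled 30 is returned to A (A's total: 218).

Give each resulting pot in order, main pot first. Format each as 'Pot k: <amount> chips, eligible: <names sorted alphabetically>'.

Contributions (after 30 returned to A): A=218, B=218, C=22, D=27, E=197
Pot levels (distinct totals of non-folded players): 22, 27, 197, 218
Layer 1-22: 22 each from A, B, C, D, E = 22*5 = 110 chips; eligible A, B, C, D, E
Layer 23-27: 5 each from A, B, D, E = 5*4 = 20 chips; eligible A, B, D, E
Layer 28-197: 170 each from A, B, E = 170*3 = 510 chips; eligible A, B, E
Layer 198-218: 21 each from A, B = 21*2 = 42 chips; eligible A, B

Pot 1: 110 chips, eligible: A, B, C, D, E
Pot 2: 20 chips, eligible: A, B, D, E
Pot 3: 510 chips, eligible: A, B, E
Pot 4: 42 chips, eligible: A, B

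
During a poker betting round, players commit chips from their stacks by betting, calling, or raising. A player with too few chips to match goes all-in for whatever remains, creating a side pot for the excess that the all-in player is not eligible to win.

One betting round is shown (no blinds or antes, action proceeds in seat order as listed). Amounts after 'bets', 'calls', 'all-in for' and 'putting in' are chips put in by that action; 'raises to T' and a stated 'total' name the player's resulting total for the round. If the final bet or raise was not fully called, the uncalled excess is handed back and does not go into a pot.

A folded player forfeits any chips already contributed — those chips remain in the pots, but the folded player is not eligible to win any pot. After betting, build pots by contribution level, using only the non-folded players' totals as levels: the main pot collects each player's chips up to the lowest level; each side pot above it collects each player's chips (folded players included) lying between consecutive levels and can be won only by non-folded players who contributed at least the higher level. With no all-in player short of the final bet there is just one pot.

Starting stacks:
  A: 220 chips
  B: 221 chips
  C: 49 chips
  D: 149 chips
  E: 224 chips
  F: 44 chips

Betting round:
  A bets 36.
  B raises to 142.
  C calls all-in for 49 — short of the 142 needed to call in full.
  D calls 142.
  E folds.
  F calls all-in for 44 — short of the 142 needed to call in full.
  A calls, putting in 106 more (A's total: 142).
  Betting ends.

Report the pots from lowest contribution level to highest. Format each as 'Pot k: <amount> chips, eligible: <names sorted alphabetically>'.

Contributions: A=142, B=142, C=49, D=142, F=44
Folded: E
Pot levels (distinct totals of non-folded players): 44, 49, 142
Layer 1-44: 44 each from A, B, C, D, F = 44*5 = 220 chips; eligible A, B, C, D, F
Layer 45-49: 5 each from A, B, C, D = 5*4 = 20 chips; eligible A, B, C, D
Layer 50-142: 93 each from A, B, D = 93*3 = 279 chips; eligible A, B, D

Pot 1: 220 chips, eligible: A, B, C, D, F
Pot 2: 20 chips, eligible: A, B, C, D
Pot 3: 279 chips, eligible: A, B, D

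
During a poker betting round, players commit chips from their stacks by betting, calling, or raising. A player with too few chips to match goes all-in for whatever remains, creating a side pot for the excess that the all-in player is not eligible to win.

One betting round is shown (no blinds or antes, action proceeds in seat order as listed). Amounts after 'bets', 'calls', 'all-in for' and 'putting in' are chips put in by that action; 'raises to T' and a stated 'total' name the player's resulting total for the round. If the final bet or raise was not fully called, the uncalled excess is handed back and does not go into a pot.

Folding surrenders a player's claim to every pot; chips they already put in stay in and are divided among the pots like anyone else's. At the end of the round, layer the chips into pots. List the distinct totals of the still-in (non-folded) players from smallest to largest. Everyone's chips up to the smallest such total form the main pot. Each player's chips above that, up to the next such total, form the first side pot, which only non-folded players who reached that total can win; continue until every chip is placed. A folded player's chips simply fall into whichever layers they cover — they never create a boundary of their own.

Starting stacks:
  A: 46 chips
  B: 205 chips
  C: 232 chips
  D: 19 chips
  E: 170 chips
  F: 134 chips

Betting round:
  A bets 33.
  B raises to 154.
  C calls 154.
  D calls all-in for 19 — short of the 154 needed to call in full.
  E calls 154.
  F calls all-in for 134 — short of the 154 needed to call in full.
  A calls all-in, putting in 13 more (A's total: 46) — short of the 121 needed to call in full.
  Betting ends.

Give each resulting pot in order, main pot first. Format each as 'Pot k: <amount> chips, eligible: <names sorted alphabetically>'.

Contributions: A=46, B=154, C=154, D=19, E=154, F=134
Pot levels (distinct totals of non-folded players): 19, 46, 134, 154
Layer 1-19: 19 each from A, B, C, D, E, F = 19*6 = 114 chips; eligible A, B, C, D, E, F
Layer 20-46: 27 each from A, B, C, E, F = 27*5 = 135 chips; eligible A, B, C, E, F
Layer 47-134: 88 each from B, C, E, F = 88*4 = 352 chips; eligible B, C, E, F
Layer 135-154: 20 each from B, C, E = 20*3 = 60 chips; eligible B, C, E

Pot 1: 114 chips, eligible: A, B, C, D, E, F
Pot 2: 135 chips, eligible: A, B, C, E, F
Pot 3: 352 chips, eligible: B, C, E, F
Pot 4: 60 chips, eligible: B, C, E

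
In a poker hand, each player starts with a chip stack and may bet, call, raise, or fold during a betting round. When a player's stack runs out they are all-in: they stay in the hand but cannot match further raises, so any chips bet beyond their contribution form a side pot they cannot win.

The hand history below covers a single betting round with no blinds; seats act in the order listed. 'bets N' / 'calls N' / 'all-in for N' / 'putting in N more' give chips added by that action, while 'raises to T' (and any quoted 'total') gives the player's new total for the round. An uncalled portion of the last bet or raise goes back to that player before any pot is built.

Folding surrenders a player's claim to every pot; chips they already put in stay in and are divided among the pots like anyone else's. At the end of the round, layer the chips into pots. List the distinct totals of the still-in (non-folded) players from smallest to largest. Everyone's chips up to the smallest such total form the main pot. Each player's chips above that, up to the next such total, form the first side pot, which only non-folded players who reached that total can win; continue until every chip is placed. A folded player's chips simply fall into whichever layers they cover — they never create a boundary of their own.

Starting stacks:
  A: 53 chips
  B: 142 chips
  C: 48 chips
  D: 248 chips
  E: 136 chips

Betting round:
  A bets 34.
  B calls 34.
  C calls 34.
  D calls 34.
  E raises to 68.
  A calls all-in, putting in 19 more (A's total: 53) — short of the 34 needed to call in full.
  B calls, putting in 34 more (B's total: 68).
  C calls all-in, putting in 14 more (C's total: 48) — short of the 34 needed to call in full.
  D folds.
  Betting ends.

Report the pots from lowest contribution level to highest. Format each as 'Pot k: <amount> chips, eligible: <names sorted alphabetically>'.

Pot 1: 226 chips, eligible: A, B, C, E
Pot 2: 15 chips, eligible: A, B, E
Pot 3: 30 chips, eligible: B, E

Derivation:
Contributions: A=53, B=68, C=48, D=34, E=68
Folded: D
Pot levels (distinct totals of non-folded players): 48, 53, 68
Layer 1-48: A 48 + B 48 + C 48 + D 34 + E 48 = 226 chips; eligible A, B, C, E
Layer 49-53: 5 each from A, B, E = 5*3 = 15 chips; eligible A, B, E
Layer 54-68: 15 each from B, E = 15*2 = 30 chips; eligible B, E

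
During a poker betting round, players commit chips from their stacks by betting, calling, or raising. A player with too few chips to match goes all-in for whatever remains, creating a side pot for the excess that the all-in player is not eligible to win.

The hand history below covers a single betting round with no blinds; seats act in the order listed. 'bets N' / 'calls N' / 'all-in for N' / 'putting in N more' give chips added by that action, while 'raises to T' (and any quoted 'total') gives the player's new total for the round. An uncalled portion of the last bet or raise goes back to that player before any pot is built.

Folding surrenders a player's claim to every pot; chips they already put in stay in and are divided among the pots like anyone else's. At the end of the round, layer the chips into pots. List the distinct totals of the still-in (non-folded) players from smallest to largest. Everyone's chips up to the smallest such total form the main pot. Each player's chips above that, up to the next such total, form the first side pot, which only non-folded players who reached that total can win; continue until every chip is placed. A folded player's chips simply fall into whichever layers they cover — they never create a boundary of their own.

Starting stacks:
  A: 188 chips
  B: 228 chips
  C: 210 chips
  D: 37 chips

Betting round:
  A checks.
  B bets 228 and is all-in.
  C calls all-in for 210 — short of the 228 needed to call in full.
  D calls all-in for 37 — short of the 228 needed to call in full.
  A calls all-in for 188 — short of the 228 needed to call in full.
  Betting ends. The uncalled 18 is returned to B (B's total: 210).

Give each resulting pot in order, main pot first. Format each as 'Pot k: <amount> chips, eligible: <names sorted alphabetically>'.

Contributions (after 18 returned to B): A=188, B=210, C=210, D=37
Pot levels (distinct totals of non-folded players): 37, 188, 210
Layer 1-37: 37 each from A, B, C, D = 37*4 = 148 chips; eligible A, B, C, D
Layer 38-188: 151 each from A, B, C = 151*3 = 453 chips; eligible A, B, C
Layer 189-210: 22 each from B, C = 22*2 = 44 chips; eligible B, C

Pot 1: 148 chips, eligible: A, B, C, D
Pot 2: 453 chips, eligible: A, B, C
Pot 3: 44 chips, eligible: B, C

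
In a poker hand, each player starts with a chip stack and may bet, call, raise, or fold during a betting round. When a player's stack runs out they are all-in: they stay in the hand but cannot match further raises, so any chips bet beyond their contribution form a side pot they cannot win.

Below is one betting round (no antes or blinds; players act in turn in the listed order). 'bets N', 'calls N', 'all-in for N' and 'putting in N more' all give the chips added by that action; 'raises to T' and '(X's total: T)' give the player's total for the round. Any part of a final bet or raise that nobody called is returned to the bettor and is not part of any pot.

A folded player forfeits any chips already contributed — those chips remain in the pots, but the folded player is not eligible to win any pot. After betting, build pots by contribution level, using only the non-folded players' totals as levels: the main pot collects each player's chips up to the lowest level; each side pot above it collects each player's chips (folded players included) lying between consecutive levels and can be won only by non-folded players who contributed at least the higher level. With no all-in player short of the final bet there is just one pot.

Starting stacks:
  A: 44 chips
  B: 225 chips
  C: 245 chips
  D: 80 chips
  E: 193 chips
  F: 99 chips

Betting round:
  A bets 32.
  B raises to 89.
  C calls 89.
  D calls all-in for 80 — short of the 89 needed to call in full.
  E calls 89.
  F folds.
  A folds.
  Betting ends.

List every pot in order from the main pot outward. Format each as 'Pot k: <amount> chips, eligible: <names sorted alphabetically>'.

Pot 1: 352 chips, eligible: B, C, D, E
Pot 2: 27 chips, eligible: B, C, E

Derivation:
Contributions: A=32, B=89, C=89, D=80, E=89
Folded: A, F
Pot levels (distinct totals of non-folded players): 80, 89
Layer 1-80: A 32 + B 80 + C 80 + D 80 + E 80 = 352 chips; eligible B, C, D, E
Layer 81-89: 9 each from B, C, E = 9*3 = 27 chips; eligible B, C, E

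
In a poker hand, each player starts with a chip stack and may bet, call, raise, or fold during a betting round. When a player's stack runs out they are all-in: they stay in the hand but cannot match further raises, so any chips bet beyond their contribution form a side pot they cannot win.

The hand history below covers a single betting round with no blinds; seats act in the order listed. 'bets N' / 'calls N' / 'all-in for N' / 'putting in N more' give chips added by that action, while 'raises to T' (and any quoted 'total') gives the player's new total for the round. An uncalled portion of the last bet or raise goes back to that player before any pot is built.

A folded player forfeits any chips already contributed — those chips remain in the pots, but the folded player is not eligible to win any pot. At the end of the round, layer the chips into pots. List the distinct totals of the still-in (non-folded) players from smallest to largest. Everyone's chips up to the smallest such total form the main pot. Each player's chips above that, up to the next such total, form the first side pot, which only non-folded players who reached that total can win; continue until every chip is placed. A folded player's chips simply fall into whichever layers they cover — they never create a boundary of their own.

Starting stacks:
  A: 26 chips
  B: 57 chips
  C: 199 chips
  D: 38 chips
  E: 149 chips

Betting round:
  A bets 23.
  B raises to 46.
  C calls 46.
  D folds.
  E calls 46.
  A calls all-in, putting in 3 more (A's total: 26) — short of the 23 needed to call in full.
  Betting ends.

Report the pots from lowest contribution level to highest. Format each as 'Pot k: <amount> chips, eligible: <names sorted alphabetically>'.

Contributions: A=26, B=46, C=46, E=46
Folded: D
Pot levels (distinct totals of non-folded players): 26, 46
Layer 1-26: 26 each from A, B, C, E = 26*4 = 104 chips; eligible A, B, C, E
Layer 27-46: 20 each from B, C, E = 20*3 = 60 chips; eligible B, C, E

Pot 1: 104 chips, eligible: A, B, C, E
Pot 2: 60 chips, eligible: B, C, E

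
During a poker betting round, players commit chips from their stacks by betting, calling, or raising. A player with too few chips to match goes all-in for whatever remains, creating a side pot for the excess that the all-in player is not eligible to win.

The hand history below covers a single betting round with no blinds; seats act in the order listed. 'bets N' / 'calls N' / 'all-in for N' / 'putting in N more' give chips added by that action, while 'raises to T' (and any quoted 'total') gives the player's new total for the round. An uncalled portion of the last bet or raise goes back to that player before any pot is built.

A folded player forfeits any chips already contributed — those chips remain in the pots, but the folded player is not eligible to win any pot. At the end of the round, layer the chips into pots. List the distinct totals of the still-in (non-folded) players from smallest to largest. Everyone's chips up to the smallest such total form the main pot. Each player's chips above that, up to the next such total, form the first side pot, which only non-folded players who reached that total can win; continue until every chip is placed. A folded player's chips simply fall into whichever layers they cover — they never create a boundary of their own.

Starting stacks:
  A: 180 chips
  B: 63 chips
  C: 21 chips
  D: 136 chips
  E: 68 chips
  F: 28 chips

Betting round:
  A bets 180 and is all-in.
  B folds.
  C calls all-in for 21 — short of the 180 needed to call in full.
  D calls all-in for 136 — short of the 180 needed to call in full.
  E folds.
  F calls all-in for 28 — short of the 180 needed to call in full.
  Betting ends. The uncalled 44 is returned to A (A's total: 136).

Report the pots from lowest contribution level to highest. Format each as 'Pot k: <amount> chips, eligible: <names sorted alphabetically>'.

Pot 1: 84 chips, eligible: A, C, D, F
Pot 2: 21 chips, eligible: A, D, F
Pot 3: 216 chips, eligible: A, D

Derivation:
Contributions (after 44 returned to A): A=136, C=21, D=136, F=28
Folded: B, E
Pot levels (distinct totals of non-folded players): 21, 28, 136
Layer 1-21: 21 each from A, C, D, F = 21*4 = 84 chips; eligible A, C, D, F
Layer 22-28: 7 each from A, D, F = 7*3 = 21 chips; eligible A, D, F
Layer 29-136: 108 each from A, D = 108*2 = 216 chips; eligible A, D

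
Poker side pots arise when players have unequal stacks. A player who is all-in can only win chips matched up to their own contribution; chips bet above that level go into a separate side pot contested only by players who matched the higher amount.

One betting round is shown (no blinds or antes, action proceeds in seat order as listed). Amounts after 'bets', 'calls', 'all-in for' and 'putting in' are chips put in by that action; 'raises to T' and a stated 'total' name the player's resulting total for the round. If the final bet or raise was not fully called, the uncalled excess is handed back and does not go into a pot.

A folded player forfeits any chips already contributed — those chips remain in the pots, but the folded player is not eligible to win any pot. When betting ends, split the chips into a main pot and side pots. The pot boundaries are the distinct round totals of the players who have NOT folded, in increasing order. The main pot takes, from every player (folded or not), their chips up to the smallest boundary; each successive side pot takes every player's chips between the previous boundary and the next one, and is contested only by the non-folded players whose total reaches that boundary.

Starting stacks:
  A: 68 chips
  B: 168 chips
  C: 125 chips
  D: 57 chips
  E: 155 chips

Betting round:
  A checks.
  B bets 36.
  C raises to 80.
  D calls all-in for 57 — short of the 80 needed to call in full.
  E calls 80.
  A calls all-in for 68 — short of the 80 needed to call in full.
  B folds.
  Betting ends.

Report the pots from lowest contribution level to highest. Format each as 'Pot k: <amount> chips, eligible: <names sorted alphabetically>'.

Pot 1: 264 chips, eligible: A, C, D, E
Pot 2: 33 chips, eligible: A, C, E
Pot 3: 24 chips, eligible: C, E

Derivation:
Contributions: A=68, B=36, C=80, D=57, E=80
Folded: B
Pot levels (distinct totals of non-folded players): 57, 68, 80
Layer 1-57: A 57 + B 36 + C 57 + D 57 + E 57 = 264 chips; eligible A, C, D, E
Layer 58-68: 11 each from A, C, E = 11*3 = 33 chips; eligible A, C, E
Layer 69-80: 12 each from C, E = 12*2 = 24 chips; eligible C, E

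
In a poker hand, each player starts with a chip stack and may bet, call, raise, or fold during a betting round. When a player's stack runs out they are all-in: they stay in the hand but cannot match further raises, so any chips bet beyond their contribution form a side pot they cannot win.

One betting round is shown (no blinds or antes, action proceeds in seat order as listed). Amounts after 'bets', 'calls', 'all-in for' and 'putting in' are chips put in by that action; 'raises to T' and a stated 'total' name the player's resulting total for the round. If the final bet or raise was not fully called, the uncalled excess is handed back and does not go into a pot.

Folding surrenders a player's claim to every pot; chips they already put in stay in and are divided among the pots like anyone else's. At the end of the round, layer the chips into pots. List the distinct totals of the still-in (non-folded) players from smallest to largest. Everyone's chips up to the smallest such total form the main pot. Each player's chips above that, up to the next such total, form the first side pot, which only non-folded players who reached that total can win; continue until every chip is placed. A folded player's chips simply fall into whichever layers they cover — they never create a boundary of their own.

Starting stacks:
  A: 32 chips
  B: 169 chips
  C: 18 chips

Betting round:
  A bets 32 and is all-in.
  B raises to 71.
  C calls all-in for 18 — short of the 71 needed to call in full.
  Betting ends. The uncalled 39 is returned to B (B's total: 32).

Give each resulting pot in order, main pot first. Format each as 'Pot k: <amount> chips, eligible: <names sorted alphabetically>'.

Contributions (after 39 returned to B): A=32, B=32, C=18
Pot levels (distinct totals of non-folded players): 18, 32
Layer 1-18: 18 each from A, B, C = 18*3 = 54 chips; eligible A, B, C
Layer 19-32: 14 each from A, B = 14*2 = 28 chips; eligible A, B

Pot 1: 54 chips, eligible: A, B, C
Pot 2: 28 chips, eligible: A, B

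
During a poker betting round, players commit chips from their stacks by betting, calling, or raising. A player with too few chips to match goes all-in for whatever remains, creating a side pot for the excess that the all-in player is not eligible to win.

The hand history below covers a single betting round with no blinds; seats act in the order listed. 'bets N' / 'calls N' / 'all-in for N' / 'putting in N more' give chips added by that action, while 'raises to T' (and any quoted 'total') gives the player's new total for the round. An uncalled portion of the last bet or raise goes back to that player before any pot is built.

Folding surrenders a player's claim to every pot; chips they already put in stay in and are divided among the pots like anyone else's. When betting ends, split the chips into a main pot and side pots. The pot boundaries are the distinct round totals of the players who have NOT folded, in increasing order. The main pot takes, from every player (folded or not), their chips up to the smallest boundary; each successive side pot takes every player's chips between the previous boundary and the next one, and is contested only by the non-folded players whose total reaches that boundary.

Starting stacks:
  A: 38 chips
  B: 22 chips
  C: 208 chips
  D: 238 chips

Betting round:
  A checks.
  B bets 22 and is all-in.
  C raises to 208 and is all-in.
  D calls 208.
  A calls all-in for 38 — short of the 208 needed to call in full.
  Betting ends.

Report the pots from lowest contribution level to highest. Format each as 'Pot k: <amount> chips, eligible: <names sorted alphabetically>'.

Pot 1: 88 chips, eligible: A, B, C, D
Pot 2: 48 chips, eligible: A, C, D
Pot 3: 340 chips, eligible: C, D

Derivation:
Contributions: A=38, B=22, C=208, D=208
Pot levels (distinct totals of non-folded players): 22, 38, 208
Layer 1-22: 22 each from A, B, C, D = 22*4 = 88 chips; eligible A, B, C, D
Layer 23-38: 16 each from A, C, D = 16*3 = 48 chips; eligible A, C, D
Layer 39-208: 170 each from C, D = 170*2 = 340 chips; eligible C, D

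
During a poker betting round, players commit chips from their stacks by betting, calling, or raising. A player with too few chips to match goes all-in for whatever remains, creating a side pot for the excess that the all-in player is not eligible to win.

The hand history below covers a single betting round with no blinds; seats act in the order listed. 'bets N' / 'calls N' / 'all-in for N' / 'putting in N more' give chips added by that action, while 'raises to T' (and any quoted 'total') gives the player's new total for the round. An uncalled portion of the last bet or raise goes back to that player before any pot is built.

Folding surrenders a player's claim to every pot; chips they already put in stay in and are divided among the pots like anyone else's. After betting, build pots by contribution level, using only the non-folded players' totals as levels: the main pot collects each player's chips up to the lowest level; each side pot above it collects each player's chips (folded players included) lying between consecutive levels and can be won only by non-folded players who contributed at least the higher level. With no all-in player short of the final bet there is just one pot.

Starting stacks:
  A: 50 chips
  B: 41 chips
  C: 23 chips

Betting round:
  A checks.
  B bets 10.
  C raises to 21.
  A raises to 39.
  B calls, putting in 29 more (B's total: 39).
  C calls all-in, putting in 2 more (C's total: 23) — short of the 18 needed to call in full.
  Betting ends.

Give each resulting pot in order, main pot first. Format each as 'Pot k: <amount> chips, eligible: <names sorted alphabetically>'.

Contributions: A=39, B=39, C=23
Pot levels (distinct totals of non-folded players): 23, 39
Layer 1-23: 23 each from A, B, C = 23*3 = 69 chips; eligible A, B, C
Layer 24-39: 16 each from A, B = 16*2 = 32 chips; eligible A, B

Pot 1: 69 chips, eligible: A, B, C
Pot 2: 32 chips, eligible: A, B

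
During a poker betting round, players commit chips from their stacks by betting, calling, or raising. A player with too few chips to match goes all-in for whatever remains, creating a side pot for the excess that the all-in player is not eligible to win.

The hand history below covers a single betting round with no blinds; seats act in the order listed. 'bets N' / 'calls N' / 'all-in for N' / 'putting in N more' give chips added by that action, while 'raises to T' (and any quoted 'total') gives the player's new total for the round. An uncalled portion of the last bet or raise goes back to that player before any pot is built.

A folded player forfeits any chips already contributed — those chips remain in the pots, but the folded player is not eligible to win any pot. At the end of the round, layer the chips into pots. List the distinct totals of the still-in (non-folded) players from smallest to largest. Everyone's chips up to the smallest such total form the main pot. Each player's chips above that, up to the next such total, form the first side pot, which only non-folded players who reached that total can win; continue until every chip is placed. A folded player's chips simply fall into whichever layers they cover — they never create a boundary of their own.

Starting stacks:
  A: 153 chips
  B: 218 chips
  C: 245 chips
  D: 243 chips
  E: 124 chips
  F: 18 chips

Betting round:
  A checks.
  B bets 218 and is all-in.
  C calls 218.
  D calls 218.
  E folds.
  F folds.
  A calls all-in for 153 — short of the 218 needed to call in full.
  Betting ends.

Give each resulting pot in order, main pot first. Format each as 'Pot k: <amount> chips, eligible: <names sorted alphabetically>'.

Pot 1: 612 chips, eligible: A, B, C, D
Pot 2: 195 chips, eligible: B, C, D

Derivation:
Contributions: A=153, B=218, C=218, D=218
Folded: E, F
Pot levels (distinct totals of non-folded players): 153, 218
Layer 1-153: 153 each from A, B, C, D = 153*4 = 612 chips; eligible A, B, C, D
Layer 154-218: 65 each from B, C, D = 65*3 = 195 chips; eligible B, C, D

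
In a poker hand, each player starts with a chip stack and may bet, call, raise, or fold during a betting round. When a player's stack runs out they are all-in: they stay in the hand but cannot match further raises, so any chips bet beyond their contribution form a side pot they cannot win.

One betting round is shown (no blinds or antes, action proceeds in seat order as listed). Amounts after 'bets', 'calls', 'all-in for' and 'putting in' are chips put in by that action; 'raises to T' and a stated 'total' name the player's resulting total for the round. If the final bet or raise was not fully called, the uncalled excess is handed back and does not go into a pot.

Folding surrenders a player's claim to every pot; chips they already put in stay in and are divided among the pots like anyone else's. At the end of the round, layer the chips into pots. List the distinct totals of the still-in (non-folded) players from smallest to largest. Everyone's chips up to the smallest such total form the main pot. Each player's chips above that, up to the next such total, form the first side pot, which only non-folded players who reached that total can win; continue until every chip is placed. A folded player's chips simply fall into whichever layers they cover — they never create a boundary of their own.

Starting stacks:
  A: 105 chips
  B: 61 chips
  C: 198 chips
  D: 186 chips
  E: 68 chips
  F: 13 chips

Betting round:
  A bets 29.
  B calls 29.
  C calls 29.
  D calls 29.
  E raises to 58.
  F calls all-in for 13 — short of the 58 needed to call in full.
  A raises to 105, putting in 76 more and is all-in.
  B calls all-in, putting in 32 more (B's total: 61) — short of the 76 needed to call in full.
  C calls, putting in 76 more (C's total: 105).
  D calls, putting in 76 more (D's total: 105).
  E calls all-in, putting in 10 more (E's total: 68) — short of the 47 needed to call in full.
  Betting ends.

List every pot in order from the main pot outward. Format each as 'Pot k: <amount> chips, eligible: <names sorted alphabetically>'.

Contributions: A=105, B=61, C=105, D=105, E=68, F=13
Pot levels (distinct totals of non-folded players): 13, 61, 68, 105
Layer 1-13: 13 each from A, B, C, D, E, F = 13*6 = 78 chips; eligible A, B, C, D, E, F
Layer 14-61: 48 each from A, B, C, D, E = 48*5 = 240 chips; eligible A, B, C, D, E
Layer 62-68: 7 each from A, C, D, E = 7*4 = 28 chips; eligible A, C, D, E
Layer 69-105: 37 each from A, C, D = 37*3 = 111 chips; eligible A, C, D

Pot 1: 78 chips, eligible: A, B, C, D, E, F
Pot 2: 240 chips, eligible: A, B, C, D, E
Pot 3: 28 chips, eligible: A, C, D, E
Pot 4: 111 chips, eligible: A, C, D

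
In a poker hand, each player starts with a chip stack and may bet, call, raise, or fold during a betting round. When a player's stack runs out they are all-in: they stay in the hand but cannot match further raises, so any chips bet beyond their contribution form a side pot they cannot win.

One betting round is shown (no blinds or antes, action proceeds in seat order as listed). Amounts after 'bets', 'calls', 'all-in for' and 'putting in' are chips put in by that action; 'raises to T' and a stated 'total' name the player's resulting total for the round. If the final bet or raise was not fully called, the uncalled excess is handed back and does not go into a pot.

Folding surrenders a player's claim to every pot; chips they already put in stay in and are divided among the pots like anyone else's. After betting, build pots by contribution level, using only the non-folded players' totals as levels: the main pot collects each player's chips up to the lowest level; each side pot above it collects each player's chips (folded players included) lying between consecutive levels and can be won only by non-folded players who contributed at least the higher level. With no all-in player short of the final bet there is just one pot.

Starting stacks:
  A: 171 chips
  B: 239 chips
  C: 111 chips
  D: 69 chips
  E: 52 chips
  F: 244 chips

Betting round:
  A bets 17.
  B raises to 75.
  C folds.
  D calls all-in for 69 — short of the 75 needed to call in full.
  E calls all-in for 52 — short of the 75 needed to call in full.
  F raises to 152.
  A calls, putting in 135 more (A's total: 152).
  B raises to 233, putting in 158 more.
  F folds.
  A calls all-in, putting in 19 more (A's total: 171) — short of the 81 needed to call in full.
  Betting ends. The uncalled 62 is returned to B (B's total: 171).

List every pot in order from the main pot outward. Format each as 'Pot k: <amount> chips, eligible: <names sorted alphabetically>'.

Pot 1: 260 chips, eligible: A, B, D, E
Pot 2: 68 chips, eligible: A, B, D
Pot 3: 287 chips, eligible: A, B

Derivation:
Contributions (after 62 returned to B): A=171, B=171, D=69, E=52, F=152
Folded: C, F
Pot levels (distinct totals of non-folded players): 52, 69, 171
Layer 1-52: 52 each from A, B, D, E, F = 52*5 = 260 chips; eligible A, B, D, E
Layer 53-69: 17 each from A, B, D, F = 17*4 = 68 chips; eligible A, B, D
Layer 70-171: A 102 + B 102 + F 83 = 287 chips; eligible A, B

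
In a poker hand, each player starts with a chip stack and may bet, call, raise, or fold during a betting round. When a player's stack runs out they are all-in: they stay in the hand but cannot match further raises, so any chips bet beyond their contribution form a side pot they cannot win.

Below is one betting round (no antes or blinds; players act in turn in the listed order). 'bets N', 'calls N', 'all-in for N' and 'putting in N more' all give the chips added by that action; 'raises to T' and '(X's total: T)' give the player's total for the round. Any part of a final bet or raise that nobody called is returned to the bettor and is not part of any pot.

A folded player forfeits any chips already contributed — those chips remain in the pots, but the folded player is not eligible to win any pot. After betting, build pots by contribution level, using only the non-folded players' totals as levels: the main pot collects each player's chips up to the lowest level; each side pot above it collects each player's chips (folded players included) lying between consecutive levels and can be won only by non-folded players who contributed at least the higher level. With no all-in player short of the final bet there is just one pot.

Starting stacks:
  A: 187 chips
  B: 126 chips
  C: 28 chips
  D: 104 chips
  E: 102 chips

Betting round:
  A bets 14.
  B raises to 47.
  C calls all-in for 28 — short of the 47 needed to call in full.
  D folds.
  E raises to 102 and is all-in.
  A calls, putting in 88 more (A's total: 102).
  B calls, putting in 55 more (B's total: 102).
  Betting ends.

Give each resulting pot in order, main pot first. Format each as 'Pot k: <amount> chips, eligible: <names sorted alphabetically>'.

Pot 1: 112 chips, eligible: A, B, C, E
Pot 2: 222 chips, eligible: A, B, E

Derivation:
Contributions: A=102, B=102, C=28, E=102
Folded: D
Pot levels (distinct totals of non-folded players): 28, 102
Layer 1-28: 28 each from A, B, C, E = 28*4 = 112 chips; eligible A, B, C, E
Layer 29-102: 74 each from A, B, E = 74*3 = 222 chips; eligible A, B, E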